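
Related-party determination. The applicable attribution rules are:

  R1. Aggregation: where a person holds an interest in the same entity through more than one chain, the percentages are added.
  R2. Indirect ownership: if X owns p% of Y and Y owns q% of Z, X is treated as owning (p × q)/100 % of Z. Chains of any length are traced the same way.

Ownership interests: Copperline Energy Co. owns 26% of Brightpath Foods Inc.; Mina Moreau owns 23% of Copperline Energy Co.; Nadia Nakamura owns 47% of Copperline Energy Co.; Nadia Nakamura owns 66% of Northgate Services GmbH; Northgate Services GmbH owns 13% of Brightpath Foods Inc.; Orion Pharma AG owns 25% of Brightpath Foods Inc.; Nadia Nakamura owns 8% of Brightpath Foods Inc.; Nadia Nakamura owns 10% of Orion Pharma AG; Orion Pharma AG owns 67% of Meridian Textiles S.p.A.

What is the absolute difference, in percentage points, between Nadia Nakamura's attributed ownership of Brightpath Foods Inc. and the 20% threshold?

11.3

Chain via Northgate Services GmbH (R2): 66% × 13% = 8.58% of Brightpath Foods Inc.
Chain via Orion Pharma AG (R2): 10% × 25% = 2.5% of Brightpath Foods Inc.
Chain via Copperline Energy Co. (R2): 47% × 26% = 12.22% of Brightpath Foods Inc.
Direct interest in Brightpath Foods Inc: 8%.
Aggregating (R1): 8.58% + 2.5% + 12.22% + 8% = 31.3%.
31.3% exceeds the 20% threshold by 11.3 percentage points.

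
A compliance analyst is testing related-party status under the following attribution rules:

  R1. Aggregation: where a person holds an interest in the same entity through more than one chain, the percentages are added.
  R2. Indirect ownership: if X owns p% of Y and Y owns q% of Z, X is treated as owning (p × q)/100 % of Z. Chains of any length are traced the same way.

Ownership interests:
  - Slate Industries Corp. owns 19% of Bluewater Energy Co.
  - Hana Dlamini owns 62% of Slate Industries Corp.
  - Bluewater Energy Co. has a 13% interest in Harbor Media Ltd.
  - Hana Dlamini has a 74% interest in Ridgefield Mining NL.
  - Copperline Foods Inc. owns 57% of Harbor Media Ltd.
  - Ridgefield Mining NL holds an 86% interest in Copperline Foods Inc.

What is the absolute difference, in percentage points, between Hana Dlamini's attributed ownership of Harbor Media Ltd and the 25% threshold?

12.8062

Chain via Ridgefield Mining NL → Copperline Foods Inc. (R2): 74% × 86% × 57% = 36.2748% of Harbor Media Ltd.
Chain via Slate Industries Corp. → Bluewater Energy Co. (R2): 62% × 19% × 13% = 1.5314% of Harbor Media Ltd.
Aggregating (R1): 36.2748% + 1.5314% = 37.8062%.
37.8062% exceeds the 25% threshold by 12.8062 percentage points.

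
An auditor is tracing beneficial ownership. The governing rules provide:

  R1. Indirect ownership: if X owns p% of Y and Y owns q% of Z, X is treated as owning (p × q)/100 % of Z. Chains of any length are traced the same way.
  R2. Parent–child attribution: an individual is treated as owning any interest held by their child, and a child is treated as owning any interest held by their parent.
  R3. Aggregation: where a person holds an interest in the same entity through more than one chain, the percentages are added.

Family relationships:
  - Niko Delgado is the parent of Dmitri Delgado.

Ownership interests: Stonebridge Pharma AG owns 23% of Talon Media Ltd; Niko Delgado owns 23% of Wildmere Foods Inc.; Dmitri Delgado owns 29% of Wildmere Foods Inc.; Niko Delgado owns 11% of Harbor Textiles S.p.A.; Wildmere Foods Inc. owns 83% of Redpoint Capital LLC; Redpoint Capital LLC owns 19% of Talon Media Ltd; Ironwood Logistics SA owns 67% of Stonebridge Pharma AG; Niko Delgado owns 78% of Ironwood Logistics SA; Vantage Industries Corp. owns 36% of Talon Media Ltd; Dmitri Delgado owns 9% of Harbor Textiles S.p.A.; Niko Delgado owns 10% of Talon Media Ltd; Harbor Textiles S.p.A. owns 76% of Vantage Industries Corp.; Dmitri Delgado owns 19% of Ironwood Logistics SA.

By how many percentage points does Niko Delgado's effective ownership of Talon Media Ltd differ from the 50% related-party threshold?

By parent–child attribution (R2), Niko Delgado is treated as also owning Dmitri Delgado's interest in Wildmere Foods Inc, giving 23% + 29% = 52%.
By parent–child attribution (R2), Niko Delgado is treated as also owning Dmitri Delgado's interest in Ironwood Logistics SA, giving 78% + 19% = 97%.
By parent–child attribution (R2), Niko Delgado is treated as also owning Dmitri Delgado's interest in Harbor Textiles S.p.A, giving 11% + 9% = 20%.
Chain via Wildmere Foods Inc. → Redpoint Capital LLC (R1): 52% × 83% × 19% = 8.2004% of Talon Media Ltd.
Chain via Ironwood Logistics SA → Stonebridge Pharma AG (R1): 97% × 67% × 23% = 14.9477% of Talon Media Ltd.
Chain via Harbor Textiles S.p.A. → Vantage Industries Corp. (R1): 20% × 76% × 36% = 5.472% of Talon Media Ltd.
Direct interest in Talon Media Ltd: 10%.
Aggregating (R3): 8.2004% + 14.9477% + 5.472% + 10% = 38.6201%.
38.6201% falls short of the 50% threshold by 11.3799 percentage points.

11.3799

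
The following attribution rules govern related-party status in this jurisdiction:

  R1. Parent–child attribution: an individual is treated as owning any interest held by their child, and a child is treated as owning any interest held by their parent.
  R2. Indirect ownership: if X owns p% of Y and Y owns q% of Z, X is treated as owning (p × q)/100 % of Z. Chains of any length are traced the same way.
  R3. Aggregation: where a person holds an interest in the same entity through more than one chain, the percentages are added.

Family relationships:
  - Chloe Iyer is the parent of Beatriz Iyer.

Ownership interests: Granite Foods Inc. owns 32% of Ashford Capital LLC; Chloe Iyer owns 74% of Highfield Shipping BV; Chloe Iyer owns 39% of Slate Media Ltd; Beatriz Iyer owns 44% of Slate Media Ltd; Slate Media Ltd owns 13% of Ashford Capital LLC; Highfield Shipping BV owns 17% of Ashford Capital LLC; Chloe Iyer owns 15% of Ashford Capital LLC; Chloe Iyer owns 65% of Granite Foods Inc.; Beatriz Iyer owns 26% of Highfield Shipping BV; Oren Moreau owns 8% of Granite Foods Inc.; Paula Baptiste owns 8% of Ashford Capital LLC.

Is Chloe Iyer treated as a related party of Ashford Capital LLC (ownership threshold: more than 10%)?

Yes

By parent–child attribution (R1), Chloe Iyer is treated as also owning Beatriz Iyer's interest in Slate Media Ltd, giving 39% + 44% = 83%.
By parent–child attribution (R1), Chloe Iyer is treated as also owning Beatriz Iyer's interest in Highfield Shipping BV, giving 74% + 26% = 100%.
Chain via Slate Media Ltd (R2): 83% × 13% = 10.79% of Ashford Capital LLC.
Chain via Highfield Shipping BV (R2): 100% × 17% = 17% of Ashford Capital LLC.
Chain via Granite Foods Inc. (R2): 65% × 32% = 20.8% of Ashford Capital LLC.
Direct interest in Ashford Capital LLC: 15%.
Aggregating (R3): 10.79% + 17% + 20.8% + 15% = 63.59%.
63.59% exceeds the 10% threshold, so Chloe is a related party to Ashford Capital LLC.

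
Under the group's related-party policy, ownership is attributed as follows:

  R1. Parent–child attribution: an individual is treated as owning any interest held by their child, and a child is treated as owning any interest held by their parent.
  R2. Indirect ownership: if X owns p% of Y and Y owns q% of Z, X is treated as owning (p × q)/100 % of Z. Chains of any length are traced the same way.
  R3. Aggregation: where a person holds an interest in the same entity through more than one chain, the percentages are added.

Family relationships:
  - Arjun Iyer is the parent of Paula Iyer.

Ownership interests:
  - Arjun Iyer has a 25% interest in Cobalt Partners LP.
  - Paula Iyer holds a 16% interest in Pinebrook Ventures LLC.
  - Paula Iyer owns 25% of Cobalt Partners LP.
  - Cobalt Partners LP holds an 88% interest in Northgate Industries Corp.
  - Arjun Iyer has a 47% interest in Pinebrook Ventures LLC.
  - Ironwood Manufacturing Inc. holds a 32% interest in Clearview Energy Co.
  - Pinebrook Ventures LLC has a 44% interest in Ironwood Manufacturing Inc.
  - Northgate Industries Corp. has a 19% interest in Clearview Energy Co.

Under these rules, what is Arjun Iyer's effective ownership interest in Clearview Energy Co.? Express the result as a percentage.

17.2304%

By parent–child attribution (R1), Arjun Iyer is treated as also owning Paula Iyer's interest in Pinebrook Ventures LLC, giving 47% + 16% = 63%.
By parent–child attribution (R1), Arjun Iyer is treated as also owning Paula Iyer's interest in Cobalt Partners LP, giving 25% + 25% = 50%.
Chain via Pinebrook Ventures LLC → Ironwood Manufacturing Inc. (R2): 63% × 44% × 32% = 8.8704% of Clearview Energy Co.
Chain via Cobalt Partners LP → Northgate Industries Corp. (R2): 50% × 88% × 19% = 8.36% of Clearview Energy Co.
Aggregating (R3): 8.8704% + 8.36% = 17.2304%.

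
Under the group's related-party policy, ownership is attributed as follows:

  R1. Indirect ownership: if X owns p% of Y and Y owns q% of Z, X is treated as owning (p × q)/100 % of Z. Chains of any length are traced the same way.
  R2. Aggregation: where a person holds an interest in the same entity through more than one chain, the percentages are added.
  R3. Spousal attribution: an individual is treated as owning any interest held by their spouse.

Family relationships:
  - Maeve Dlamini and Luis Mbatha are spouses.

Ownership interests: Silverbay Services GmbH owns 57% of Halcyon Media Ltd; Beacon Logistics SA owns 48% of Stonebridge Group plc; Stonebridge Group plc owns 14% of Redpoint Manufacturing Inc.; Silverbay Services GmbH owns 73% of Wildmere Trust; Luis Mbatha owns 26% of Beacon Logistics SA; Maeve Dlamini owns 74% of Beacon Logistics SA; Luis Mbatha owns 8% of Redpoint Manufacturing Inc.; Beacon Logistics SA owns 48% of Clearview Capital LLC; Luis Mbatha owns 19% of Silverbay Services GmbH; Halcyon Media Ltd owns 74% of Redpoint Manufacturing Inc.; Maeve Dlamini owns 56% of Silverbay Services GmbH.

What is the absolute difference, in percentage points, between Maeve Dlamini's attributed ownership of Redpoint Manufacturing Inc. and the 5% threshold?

By spousal attribution (R3), Maeve Dlamini is treated as also owning Luis Mbatha's interest in Beacon Logistics SA, giving 74% + 26% = 100%.
By spousal attribution (R3), Maeve Dlamini is treated as also owning Luis Mbatha's interest in Silverbay Services GmbH, giving 56% + 19% = 75%.
By spousal attribution (R3), Maeve Dlamini is treated as owning Luis Mbatha's 8% interest in Redpoint Manufacturing Inc.
Chain via Beacon Logistics SA → Stonebridge Group plc (R1): 100% × 48% × 14% = 6.72% of Redpoint Manufacturing Inc.
Chain via Silverbay Services GmbH → Halcyon Media Ltd (R1): 75% × 57% × 74% = 31.635% of Redpoint Manufacturing Inc.
Direct interest in Redpoint Manufacturing Inc: 8%.
Aggregating (R2): 6.72% + 31.635% + 8% = 46.355%.
46.355% exceeds the 5% threshold by 41.355 percentage points.

41.355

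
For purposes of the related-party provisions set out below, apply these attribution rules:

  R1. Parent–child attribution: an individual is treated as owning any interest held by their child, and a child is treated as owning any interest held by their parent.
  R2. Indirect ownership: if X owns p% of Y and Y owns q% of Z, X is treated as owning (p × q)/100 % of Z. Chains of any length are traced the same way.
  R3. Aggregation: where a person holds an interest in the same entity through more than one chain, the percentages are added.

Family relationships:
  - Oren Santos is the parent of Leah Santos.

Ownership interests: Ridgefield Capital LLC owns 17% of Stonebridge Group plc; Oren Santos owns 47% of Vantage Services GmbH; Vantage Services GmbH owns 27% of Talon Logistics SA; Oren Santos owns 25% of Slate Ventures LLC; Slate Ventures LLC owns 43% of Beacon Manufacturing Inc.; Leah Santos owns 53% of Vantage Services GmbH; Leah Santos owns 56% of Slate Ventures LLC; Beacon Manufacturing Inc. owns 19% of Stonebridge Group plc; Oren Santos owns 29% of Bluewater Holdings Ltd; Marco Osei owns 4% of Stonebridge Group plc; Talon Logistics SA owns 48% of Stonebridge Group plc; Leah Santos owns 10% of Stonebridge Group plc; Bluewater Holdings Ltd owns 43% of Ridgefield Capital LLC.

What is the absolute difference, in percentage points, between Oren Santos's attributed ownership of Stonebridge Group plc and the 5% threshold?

By parent–child attribution (R1), Oren Santos is treated as also owning Leah Santos's interest in Slate Ventures LLC, giving 25% + 56% = 81%.
By parent–child attribution (R1), Oren Santos is treated as also owning Leah Santos's interest in Vantage Services GmbH, giving 47% + 53% = 100%.
By parent–child attribution (R1), Oren Santos is treated as owning Leah Santos's 10% interest in Stonebridge Group plc.
Chain via Slate Ventures LLC → Beacon Manufacturing Inc. (R2): 81% × 43% × 19% = 6.6177% of Stonebridge Group plc.
Chain via Vantage Services GmbH → Talon Logistics SA (R2): 100% × 27% × 48% = 12.96% of Stonebridge Group plc.
Chain via Bluewater Holdings Ltd → Ridgefield Capital LLC (R2): 29% × 43% × 17% = 2.1199% of Stonebridge Group plc.
Direct interest in Stonebridge Group plc: 10%.
Aggregating (R3): 6.6177% + 12.96% + 2.1199% + 10% = 31.6976%.
31.6976% exceeds the 5% threshold by 26.6976 percentage points.

26.6976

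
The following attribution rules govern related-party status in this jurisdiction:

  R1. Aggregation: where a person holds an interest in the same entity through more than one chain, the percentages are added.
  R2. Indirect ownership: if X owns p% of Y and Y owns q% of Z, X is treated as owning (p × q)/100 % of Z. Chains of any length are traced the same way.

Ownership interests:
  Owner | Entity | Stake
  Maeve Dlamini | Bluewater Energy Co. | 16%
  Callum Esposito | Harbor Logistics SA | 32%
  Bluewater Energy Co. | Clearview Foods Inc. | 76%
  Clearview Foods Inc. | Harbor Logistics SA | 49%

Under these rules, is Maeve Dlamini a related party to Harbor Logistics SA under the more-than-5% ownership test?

Yes

Chain via Bluewater Energy Co. → Clearview Foods Inc. (R2): 16% × 76% × 49% = 5.9584% of Harbor Logistics SA.
5.9584% exceeds the 5% threshold, so Maeve is a related party to Harbor Logistics SA.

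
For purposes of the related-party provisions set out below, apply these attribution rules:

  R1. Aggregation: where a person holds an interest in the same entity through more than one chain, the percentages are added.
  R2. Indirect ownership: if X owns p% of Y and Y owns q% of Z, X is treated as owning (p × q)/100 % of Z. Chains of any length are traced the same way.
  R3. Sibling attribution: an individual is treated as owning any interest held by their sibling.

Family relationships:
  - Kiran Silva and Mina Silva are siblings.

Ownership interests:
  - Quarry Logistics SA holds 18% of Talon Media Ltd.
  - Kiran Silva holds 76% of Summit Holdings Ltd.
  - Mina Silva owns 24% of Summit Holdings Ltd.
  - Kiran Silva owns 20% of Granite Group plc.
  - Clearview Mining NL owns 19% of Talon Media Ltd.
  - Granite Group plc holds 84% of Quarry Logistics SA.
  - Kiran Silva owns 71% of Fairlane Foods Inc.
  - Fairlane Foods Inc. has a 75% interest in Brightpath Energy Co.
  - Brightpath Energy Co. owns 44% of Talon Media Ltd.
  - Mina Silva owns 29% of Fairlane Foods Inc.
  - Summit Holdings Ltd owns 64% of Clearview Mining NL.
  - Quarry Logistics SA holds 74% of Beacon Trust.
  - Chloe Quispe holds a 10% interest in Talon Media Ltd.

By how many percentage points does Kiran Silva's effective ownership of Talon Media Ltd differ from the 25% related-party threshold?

By sibling attribution (R3), Kiran Silva is treated as also owning Mina Silva's interest in Fairlane Foods Inc, giving 71% + 29% = 100%.
By sibling attribution (R3), Kiran Silva is treated as also owning Mina Silva's interest in Summit Holdings Ltd, giving 76% + 24% = 100%.
Chain via Fairlane Foods Inc. → Brightpath Energy Co. (R2): 100% × 75% × 44% = 33% of Talon Media Ltd.
Chain via Granite Group plc → Quarry Logistics SA (R2): 20% × 84% × 18% = 3.024% of Talon Media Ltd.
Chain via Summit Holdings Ltd → Clearview Mining NL (R2): 100% × 64% × 19% = 12.16% of Talon Media Ltd.
Aggregating (R1): 33% + 3.024% + 12.16% = 48.184%.
48.184% exceeds the 25% threshold by 23.184 percentage points.

23.184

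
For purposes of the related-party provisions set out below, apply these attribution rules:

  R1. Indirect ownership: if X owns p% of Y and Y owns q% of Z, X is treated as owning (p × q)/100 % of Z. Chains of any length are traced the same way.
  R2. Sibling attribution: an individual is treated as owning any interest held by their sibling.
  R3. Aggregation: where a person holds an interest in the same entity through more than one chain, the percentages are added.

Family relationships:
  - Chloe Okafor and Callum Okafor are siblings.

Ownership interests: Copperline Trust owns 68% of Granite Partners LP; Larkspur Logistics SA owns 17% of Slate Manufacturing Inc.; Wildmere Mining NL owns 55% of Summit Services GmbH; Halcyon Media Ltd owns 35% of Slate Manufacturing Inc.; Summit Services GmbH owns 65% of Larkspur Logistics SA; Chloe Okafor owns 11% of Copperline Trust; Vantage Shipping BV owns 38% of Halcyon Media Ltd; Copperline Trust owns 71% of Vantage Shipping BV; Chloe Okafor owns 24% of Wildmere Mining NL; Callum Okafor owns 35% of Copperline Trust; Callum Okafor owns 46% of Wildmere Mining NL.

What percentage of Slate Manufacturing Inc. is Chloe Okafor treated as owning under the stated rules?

8.59803%

By sibling attribution (R2), Chloe Okafor is treated as also owning Callum Okafor's interest in Wildmere Mining NL, giving 24% + 46% = 70%.
By sibling attribution (R2), Chloe Okafor is treated as also owning Callum Okafor's interest in Copperline Trust, giving 11% + 35% = 46%.
Chain via Wildmere Mining NL → Summit Services GmbH → Larkspur Logistics SA (R1): 70% × 55% × 65% × 17% = 4.25425% of Slate Manufacturing Inc.
Chain via Copperline Trust → Vantage Shipping BV → Halcyon Media Ltd (R1): 46% × 71% × 38% × 35% = 4.34378% of Slate Manufacturing Inc.
Aggregating (R3): 4.25425% + 4.34378% = 8.59803%.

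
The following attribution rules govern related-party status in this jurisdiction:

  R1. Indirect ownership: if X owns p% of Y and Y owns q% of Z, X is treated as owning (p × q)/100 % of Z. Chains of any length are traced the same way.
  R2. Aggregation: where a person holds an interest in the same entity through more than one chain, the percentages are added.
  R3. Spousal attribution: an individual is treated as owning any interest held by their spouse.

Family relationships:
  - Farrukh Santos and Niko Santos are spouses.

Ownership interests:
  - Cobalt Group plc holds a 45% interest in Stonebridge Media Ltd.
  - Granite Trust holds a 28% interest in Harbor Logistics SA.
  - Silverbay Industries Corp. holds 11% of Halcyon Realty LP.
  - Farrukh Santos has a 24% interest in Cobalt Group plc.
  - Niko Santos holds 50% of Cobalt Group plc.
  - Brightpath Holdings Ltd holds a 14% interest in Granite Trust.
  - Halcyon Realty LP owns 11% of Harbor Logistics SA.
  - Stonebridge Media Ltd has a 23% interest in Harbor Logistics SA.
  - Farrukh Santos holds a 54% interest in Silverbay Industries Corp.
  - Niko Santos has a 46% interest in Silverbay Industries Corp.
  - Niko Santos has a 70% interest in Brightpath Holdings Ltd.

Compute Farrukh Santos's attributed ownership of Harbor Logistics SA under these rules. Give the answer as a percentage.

By spousal attribution (R3), Farrukh Santos is treated as also owning Niko Santos's interest in Silverbay Industries Corp, giving 54% + 46% = 100%.
By spousal attribution (R3), Farrukh Santos is treated as also owning Niko Santos's interest in Cobalt Group plc, giving 24% + 50% = 74%.
By spousal attribution (R3), Farrukh Santos is treated as owning Niko Santos's 70% interest in Brightpath Holdings Ltd.
Chain via Silverbay Industries Corp. → Halcyon Realty LP (R1): 100% × 11% × 11% = 1.21% of Harbor Logistics SA.
Chain via Cobalt Group plc → Stonebridge Media Ltd (R1): 74% × 45% × 23% = 7.659% of Harbor Logistics SA.
Chain via Brightpath Holdings Ltd → Granite Trust (R1): 70% × 14% × 28% = 2.744% of Harbor Logistics SA.
Aggregating (R2): 1.21% + 7.659% + 2.744% = 11.613%.

11.613%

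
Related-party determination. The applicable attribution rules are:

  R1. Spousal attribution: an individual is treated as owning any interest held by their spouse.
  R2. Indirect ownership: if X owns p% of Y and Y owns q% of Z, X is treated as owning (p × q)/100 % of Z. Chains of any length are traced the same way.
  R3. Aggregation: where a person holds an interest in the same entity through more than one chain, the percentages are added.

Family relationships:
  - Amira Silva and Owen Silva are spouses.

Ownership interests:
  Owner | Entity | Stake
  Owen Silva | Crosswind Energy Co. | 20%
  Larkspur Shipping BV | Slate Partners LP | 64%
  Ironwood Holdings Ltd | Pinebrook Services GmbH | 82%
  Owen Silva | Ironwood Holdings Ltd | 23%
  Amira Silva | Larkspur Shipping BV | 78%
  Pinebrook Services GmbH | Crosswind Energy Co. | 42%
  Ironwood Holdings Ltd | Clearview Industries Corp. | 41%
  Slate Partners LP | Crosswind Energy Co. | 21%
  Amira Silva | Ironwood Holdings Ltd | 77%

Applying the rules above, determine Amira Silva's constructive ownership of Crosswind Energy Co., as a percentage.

64.9232%

By spousal attribution (R1), Amira Silva is treated as also owning Owen Silva's interest in Ironwood Holdings Ltd, giving 77% + 23% = 100%.
By spousal attribution (R1), Amira Silva is treated as owning Owen Silva's 20% interest in Crosswind Energy Co.
Chain via Ironwood Holdings Ltd → Pinebrook Services GmbH (R2): 100% × 82% × 42% = 34.44% of Crosswind Energy Co.
Chain via Larkspur Shipping BV → Slate Partners LP (R2): 78% × 64% × 21% = 10.4832% of Crosswind Energy Co.
Direct interest in Crosswind Energy Co: 20%.
Aggregating (R3): 34.44% + 10.4832% + 20% = 64.9232%.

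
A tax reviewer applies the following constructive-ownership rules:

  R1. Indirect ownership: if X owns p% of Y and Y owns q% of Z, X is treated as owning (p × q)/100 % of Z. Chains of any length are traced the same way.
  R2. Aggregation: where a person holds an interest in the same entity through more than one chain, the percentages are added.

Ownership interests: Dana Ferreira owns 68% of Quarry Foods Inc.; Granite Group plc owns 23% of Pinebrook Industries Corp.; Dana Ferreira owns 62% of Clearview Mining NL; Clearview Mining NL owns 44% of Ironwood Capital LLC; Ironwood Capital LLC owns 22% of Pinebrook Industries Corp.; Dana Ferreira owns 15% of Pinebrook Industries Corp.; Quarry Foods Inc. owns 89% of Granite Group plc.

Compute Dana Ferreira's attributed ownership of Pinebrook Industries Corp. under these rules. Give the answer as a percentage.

Chain via Quarry Foods Inc. → Granite Group plc (R1): 68% × 89% × 23% = 13.9196% of Pinebrook Industries Corp.
Chain via Clearview Mining NL → Ironwood Capital LLC (R1): 62% × 44% × 22% = 6.0016% of Pinebrook Industries Corp.
Direct interest in Pinebrook Industries Corp: 15%.
Aggregating (R2): 13.9196% + 6.0016% + 15% = 34.9212%.

34.9212%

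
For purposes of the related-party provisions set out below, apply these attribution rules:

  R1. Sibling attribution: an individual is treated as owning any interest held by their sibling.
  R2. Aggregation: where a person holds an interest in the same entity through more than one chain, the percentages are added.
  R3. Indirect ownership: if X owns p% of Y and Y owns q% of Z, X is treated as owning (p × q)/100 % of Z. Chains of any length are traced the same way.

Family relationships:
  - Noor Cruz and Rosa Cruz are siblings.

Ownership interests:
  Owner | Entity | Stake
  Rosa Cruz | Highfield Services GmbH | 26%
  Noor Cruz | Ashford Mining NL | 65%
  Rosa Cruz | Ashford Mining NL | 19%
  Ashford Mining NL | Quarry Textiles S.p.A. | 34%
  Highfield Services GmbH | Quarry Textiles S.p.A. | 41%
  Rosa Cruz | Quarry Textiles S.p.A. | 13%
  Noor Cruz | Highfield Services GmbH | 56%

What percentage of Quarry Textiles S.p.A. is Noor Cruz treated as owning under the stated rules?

75.18%

By sibling attribution (R1), Noor Cruz is treated as also owning Rosa Cruz's interest in Highfield Services GmbH, giving 56% + 26% = 82%.
By sibling attribution (R1), Noor Cruz is treated as also owning Rosa Cruz's interest in Ashford Mining NL, giving 65% + 19% = 84%.
By sibling attribution (R1), Noor Cruz is treated as owning Rosa Cruz's 13% interest in Quarry Textiles S.p.A.
Chain via Highfield Services GmbH (R3): 82% × 41% = 33.62% of Quarry Textiles S.p.A.
Chain via Ashford Mining NL (R3): 84% × 34% = 28.56% of Quarry Textiles S.p.A.
Direct interest in Quarry Textiles S.p.A: 13%.
Aggregating (R2): 33.62% + 28.56% + 13% = 75.18%.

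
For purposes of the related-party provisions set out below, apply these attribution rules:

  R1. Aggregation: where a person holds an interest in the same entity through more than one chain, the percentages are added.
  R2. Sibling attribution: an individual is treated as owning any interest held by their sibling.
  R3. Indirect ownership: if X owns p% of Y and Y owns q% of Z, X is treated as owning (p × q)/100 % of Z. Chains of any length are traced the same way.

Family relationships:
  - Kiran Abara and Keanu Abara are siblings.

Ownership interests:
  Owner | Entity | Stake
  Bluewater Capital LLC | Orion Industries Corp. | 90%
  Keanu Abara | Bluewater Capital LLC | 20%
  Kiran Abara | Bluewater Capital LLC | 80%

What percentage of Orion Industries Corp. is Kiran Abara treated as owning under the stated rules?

90%

By sibling attribution (R2), Kiran Abara is treated as also owning Keanu Abara's interest in Bluewater Capital LLC, giving 80% + 20% = 100%.
Chain via Bluewater Capital LLC (R3): 100% × 90% = 90% of Orion Industries Corp.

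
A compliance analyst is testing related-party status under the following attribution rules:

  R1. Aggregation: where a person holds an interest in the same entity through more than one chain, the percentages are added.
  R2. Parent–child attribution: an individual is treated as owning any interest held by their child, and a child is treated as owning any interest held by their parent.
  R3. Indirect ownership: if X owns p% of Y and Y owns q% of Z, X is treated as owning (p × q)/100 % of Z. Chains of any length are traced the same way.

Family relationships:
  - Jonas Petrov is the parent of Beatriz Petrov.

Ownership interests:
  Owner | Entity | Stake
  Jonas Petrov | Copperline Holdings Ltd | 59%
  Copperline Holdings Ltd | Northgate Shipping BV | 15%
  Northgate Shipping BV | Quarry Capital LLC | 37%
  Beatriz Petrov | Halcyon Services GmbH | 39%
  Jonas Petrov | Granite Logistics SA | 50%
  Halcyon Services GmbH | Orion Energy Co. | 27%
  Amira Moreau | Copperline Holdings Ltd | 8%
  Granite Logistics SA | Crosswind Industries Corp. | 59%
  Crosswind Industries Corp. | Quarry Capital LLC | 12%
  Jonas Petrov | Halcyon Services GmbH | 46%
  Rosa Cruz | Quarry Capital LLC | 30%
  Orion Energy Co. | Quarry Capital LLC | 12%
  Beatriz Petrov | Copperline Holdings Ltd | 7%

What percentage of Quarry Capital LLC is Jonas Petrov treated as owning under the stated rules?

9.957%

By parent–child attribution (R2), Jonas Petrov is treated as also owning Beatriz Petrov's interest in Copperline Holdings Ltd, giving 59% + 7% = 66%.
By parent–child attribution (R2), Jonas Petrov is treated as also owning Beatriz Petrov's interest in Halcyon Services GmbH, giving 46% + 39% = 85%.
Chain via Copperline Holdings Ltd → Northgate Shipping BV (R3): 66% × 15% × 37% = 3.663% of Quarry Capital LLC.
Chain via Granite Logistics SA → Crosswind Industries Corp. (R3): 50% × 59% × 12% = 3.54% of Quarry Capital LLC.
Chain via Halcyon Services GmbH → Orion Energy Co. (R3): 85% × 27% × 12% = 2.754% of Quarry Capital LLC.
Aggregating (R1): 3.663% + 3.54% + 2.754% = 9.957%.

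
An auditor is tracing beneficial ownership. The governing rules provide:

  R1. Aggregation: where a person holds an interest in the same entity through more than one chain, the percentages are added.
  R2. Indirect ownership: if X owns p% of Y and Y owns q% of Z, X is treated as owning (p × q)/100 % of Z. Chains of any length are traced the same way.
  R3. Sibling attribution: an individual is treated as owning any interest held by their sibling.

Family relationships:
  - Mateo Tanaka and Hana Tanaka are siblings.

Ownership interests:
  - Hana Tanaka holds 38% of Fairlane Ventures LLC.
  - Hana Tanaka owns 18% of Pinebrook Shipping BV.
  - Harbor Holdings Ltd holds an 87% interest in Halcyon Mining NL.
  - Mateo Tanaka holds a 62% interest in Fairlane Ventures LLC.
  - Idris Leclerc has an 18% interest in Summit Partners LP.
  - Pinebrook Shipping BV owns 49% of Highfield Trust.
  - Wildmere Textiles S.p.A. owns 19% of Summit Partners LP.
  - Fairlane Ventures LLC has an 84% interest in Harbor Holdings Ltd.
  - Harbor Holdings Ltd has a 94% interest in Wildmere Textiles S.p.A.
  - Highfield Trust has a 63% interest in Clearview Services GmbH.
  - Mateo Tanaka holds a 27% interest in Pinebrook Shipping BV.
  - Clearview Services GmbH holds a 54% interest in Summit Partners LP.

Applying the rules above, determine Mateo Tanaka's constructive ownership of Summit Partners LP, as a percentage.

By sibling attribution (R3), Mateo Tanaka is treated as also owning Hana Tanaka's interest in Pinebrook Shipping BV, giving 27% + 18% = 45%.
By sibling attribution (R3), Mateo Tanaka is treated as also owning Hana Tanaka's interest in Fairlane Ventures LLC, giving 62% + 38% = 100%.
Chain via Pinebrook Shipping BV → Highfield Trust → Clearview Services GmbH (R2): 45% × 49% × 63% × 54% = 7.50141% of Summit Partners LP.
Chain via Fairlane Ventures LLC → Harbor Holdings Ltd → Wildmere Textiles S.p.A. (R2): 100% × 84% × 94% × 19% = 15.0024% of Summit Partners LP.
Aggregating (R1): 7.50141% + 15.0024% = 22.50381%.

22.50381%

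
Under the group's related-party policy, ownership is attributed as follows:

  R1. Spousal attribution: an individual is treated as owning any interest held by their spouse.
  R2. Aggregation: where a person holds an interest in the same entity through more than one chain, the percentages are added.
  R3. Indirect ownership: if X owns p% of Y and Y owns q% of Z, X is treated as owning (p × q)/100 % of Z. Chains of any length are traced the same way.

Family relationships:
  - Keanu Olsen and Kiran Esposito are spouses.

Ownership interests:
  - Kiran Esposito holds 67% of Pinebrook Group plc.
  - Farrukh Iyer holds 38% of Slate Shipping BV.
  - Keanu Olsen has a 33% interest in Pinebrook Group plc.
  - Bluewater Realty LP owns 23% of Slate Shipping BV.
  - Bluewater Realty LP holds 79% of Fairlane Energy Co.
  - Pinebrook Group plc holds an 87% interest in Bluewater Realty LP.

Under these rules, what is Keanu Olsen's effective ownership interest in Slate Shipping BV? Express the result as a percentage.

By spousal attribution (R1), Keanu Olsen is treated as also owning Kiran Esposito's interest in Pinebrook Group plc, giving 33% + 67% = 100%.
Chain via Pinebrook Group plc → Bluewater Realty LP (R3): 100% × 87% × 23% = 20.01% of Slate Shipping BV.

20.01%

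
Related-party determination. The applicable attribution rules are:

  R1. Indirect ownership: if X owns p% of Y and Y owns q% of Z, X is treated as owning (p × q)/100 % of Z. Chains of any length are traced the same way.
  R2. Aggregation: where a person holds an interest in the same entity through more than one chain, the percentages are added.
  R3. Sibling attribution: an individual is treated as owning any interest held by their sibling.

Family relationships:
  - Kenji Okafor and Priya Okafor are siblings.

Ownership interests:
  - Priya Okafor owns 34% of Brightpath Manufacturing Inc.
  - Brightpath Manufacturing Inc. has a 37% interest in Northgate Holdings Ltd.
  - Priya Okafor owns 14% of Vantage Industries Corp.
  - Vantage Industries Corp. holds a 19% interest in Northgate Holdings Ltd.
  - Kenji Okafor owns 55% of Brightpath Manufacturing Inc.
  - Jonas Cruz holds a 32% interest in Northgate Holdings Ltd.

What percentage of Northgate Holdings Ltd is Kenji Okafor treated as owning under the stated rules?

35.59%

By sibling attribution (R3), Kenji Okafor is treated as also owning Priya Okafor's interest in Brightpath Manufacturing Inc, giving 55% + 34% = 89%.
By sibling attribution (R3), Kenji Okafor is treated as owning Priya Okafor's 14% interest in Vantage Industries Corp.
Chain via Brightpath Manufacturing Inc. (R1): 89% × 37% = 32.93% of Northgate Holdings Ltd.
Chain via Vantage Industries Corp. (R1): 14% × 19% = 2.66% of Northgate Holdings Ltd.
Aggregating (R2): 32.93% + 2.66% = 35.59%.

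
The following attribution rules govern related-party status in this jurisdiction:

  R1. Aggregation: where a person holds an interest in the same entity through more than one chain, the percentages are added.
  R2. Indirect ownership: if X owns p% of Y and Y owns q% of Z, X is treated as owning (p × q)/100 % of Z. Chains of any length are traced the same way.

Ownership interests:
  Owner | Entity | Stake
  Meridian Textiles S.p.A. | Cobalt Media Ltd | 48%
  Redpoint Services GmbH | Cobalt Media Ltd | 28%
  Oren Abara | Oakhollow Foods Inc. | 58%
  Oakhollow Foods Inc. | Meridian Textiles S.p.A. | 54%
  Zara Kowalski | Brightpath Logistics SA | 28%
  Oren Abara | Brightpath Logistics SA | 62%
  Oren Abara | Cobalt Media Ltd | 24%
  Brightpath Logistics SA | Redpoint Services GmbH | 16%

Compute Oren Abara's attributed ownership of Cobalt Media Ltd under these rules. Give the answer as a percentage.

41.8112%

Chain via Oakhollow Foods Inc. → Meridian Textiles S.p.A. (R2): 58% × 54% × 48% = 15.0336% of Cobalt Media Ltd.
Chain via Brightpath Logistics SA → Redpoint Services GmbH (R2): 62% × 16% × 28% = 2.7776% of Cobalt Media Ltd.
Direct interest in Cobalt Media Ltd: 24%.
Aggregating (R1): 15.0336% + 2.7776% + 24% = 41.8112%.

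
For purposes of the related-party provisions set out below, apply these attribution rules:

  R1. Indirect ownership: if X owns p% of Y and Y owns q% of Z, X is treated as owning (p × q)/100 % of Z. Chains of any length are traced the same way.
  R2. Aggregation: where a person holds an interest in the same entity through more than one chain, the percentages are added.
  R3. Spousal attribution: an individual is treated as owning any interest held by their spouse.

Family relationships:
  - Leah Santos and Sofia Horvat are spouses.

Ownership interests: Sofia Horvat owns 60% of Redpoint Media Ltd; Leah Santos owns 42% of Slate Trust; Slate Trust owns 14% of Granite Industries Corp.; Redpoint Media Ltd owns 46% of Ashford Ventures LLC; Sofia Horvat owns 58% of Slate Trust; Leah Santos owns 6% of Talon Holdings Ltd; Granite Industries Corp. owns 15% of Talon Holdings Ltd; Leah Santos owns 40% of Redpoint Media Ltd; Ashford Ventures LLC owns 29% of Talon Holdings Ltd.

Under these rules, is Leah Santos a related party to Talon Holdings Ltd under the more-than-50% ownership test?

By spousal attribution (R3), Leah Santos is treated as also owning Sofia Horvat's interest in Slate Trust, giving 42% + 58% = 100%.
By spousal attribution (R3), Leah Santos is treated as also owning Sofia Horvat's interest in Redpoint Media Ltd, giving 40% + 60% = 100%.
Chain via Slate Trust → Granite Industries Corp. (R1): 100% × 14% × 15% = 2.1% of Talon Holdings Ltd.
Chain via Redpoint Media Ltd → Ashford Ventures LLC (R1): 100% × 46% × 29% = 13.34% of Talon Holdings Ltd.
Direct interest in Talon Holdings Ltd: 6%.
Aggregating (R2): 2.1% + 13.34% + 6% = 21.44%.
21.44% does not exceed the 50% threshold, so Leah is not a related party to Talon Holdings Ltd.

No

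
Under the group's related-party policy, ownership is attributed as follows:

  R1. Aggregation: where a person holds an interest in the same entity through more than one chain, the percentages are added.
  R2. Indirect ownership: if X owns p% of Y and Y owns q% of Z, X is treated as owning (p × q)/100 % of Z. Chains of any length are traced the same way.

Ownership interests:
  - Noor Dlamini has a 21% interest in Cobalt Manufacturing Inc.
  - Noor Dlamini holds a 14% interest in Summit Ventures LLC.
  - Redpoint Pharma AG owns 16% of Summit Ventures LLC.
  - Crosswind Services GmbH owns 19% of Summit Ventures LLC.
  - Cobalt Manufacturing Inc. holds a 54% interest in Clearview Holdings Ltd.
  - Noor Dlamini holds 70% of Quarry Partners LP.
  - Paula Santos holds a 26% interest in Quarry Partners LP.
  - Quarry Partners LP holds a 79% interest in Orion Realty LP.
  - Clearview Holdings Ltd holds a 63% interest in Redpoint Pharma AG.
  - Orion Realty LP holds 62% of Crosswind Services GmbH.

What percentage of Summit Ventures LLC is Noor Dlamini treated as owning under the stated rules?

Chain via Quarry Partners LP → Orion Realty LP → Crosswind Services GmbH (R2): 70% × 79% × 62% × 19% = 6.51434% of Summit Ventures LLC.
Chain via Cobalt Manufacturing Inc. → Clearview Holdings Ltd → Redpoint Pharma AG (R2): 21% × 54% × 63% × 16% = 1.143072% of Summit Ventures LLC.
Direct interest in Summit Ventures LLC: 14%.
Aggregating (R1): 6.51434% + 1.143072% + 14% = 21.657412%.

21.657412%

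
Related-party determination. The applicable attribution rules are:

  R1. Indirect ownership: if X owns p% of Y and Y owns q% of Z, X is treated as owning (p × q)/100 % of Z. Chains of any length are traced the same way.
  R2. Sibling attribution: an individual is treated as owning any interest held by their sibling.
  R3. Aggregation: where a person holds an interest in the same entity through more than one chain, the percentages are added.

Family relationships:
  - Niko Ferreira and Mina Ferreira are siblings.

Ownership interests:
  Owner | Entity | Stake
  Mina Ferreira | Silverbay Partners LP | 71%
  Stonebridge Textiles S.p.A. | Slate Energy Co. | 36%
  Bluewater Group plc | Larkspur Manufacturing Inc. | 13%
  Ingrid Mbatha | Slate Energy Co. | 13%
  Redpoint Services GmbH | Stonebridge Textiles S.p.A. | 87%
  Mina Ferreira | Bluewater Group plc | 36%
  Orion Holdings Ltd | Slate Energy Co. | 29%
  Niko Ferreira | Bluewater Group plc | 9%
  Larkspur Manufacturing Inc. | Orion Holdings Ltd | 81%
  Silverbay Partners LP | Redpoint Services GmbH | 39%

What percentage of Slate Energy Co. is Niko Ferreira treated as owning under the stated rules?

By sibling attribution (R2), Niko Ferreira is treated as also owning Mina Ferreira's interest in Bluewater Group plc, giving 9% + 36% = 45%.
By sibling attribution (R2), Niko Ferreira is treated as owning Mina Ferreira's 71% interest in Silverbay Partners LP.
Chain via Bluewater Group plc → Larkspur Manufacturing Inc. → Orion Holdings Ltd (R1): 45% × 13% × 81% × 29% = 1.374165% of Slate Energy Co.
Chain via Silverbay Partners LP → Redpoint Services GmbH → Stonebridge Textiles S.p.A. (R1): 71% × 39% × 87% × 36% = 8.672508% of Slate Energy Co.
Aggregating (R3): 1.374165% + 8.672508% = 10.046673%.

10.046673%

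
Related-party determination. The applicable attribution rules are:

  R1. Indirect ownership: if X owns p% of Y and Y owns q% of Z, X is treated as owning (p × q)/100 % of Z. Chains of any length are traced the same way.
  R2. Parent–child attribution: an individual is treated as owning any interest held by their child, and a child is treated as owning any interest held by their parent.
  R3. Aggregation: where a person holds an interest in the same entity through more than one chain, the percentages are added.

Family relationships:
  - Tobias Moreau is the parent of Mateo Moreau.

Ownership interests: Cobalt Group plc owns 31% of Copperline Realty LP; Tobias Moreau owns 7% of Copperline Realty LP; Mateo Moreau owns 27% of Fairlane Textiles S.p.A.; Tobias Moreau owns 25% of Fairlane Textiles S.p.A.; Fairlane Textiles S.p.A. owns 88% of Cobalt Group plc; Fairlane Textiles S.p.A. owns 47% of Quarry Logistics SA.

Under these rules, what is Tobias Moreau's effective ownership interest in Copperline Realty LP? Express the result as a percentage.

21.1856%

By parent–child attribution (R2), Tobias Moreau is treated as also owning Mateo Moreau's interest in Fairlane Textiles S.p.A, giving 25% + 27% = 52%.
Chain via Fairlane Textiles S.p.A. → Cobalt Group plc (R1): 52% × 88% × 31% = 14.1856% of Copperline Realty LP.
Direct interest in Copperline Realty LP: 7%.
Aggregating (R3): 14.1856% + 7% = 21.1856%.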